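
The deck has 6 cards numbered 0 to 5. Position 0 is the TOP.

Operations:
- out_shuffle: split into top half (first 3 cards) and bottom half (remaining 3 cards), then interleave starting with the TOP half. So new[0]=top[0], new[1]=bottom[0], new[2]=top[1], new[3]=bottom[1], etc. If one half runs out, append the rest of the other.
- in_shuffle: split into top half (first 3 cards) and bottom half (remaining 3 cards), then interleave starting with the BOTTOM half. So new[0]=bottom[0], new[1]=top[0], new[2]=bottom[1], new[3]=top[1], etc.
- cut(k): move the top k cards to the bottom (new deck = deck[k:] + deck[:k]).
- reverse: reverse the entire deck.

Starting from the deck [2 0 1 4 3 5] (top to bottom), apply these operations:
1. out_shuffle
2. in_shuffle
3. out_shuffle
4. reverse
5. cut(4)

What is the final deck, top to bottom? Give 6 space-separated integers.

After op 1 (out_shuffle): [2 4 0 3 1 5]
After op 2 (in_shuffle): [3 2 1 4 5 0]
After op 3 (out_shuffle): [3 4 2 5 1 0]
After op 4 (reverse): [0 1 5 2 4 3]
After op 5 (cut(4)): [4 3 0 1 5 2]

Answer: 4 3 0 1 5 2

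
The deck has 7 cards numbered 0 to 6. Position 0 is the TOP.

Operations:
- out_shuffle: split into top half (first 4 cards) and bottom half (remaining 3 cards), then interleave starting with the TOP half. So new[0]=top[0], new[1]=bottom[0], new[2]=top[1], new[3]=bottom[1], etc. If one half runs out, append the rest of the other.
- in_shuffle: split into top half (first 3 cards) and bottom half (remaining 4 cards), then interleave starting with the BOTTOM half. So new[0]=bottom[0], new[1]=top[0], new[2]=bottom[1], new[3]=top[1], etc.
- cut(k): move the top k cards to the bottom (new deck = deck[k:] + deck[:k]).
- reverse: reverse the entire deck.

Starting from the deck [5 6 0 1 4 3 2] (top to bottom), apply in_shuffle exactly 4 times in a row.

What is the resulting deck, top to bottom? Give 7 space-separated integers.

After op 1 (in_shuffle): [1 5 4 6 3 0 2]
After op 2 (in_shuffle): [6 1 3 5 0 4 2]
After op 3 (in_shuffle): [5 6 0 1 4 3 2]
After op 4 (in_shuffle): [1 5 4 6 3 0 2]

Answer: 1 5 4 6 3 0 2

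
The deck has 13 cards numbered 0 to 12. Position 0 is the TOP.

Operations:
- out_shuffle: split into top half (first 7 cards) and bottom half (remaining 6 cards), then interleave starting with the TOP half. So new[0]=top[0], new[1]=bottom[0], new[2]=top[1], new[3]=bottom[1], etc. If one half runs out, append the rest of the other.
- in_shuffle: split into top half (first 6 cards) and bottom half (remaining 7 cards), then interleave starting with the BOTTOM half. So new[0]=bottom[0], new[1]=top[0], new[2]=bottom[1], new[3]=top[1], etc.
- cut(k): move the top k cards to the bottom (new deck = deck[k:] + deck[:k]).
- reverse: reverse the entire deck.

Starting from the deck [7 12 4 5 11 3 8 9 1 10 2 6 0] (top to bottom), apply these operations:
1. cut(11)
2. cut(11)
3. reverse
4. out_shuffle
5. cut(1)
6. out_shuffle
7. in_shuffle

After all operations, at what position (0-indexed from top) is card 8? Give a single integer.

After op 1 (cut(11)): [6 0 7 12 4 5 11 3 8 9 1 10 2]
After op 2 (cut(11)): [10 2 6 0 7 12 4 5 11 3 8 9 1]
After op 3 (reverse): [1 9 8 3 11 5 4 12 7 0 6 2 10]
After op 4 (out_shuffle): [1 12 9 7 8 0 3 6 11 2 5 10 4]
After op 5 (cut(1)): [12 9 7 8 0 3 6 11 2 5 10 4 1]
After op 6 (out_shuffle): [12 11 9 2 7 5 8 10 0 4 3 1 6]
After op 7 (in_shuffle): [8 12 10 11 0 9 4 2 3 7 1 5 6]
Card 8 is at position 0.

Answer: 0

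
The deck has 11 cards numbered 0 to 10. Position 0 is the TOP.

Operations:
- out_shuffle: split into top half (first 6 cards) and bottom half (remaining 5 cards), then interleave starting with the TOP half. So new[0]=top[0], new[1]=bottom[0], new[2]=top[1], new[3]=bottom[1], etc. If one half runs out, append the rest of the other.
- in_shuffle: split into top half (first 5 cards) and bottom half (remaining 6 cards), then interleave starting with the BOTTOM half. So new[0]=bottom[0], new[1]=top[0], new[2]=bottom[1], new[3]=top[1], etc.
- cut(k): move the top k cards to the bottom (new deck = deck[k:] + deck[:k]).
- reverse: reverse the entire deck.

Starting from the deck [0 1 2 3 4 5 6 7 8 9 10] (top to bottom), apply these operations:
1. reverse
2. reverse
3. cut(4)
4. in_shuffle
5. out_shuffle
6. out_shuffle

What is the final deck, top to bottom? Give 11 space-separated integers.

Answer: 9 5 1 8 4 0 7 3 10 6 2

Derivation:
After op 1 (reverse): [10 9 8 7 6 5 4 3 2 1 0]
After op 2 (reverse): [0 1 2 3 4 5 6 7 8 9 10]
After op 3 (cut(4)): [4 5 6 7 8 9 10 0 1 2 3]
After op 4 (in_shuffle): [9 4 10 5 0 6 1 7 2 8 3]
After op 5 (out_shuffle): [9 1 4 7 10 2 5 8 0 3 6]
After op 6 (out_shuffle): [9 5 1 8 4 0 7 3 10 6 2]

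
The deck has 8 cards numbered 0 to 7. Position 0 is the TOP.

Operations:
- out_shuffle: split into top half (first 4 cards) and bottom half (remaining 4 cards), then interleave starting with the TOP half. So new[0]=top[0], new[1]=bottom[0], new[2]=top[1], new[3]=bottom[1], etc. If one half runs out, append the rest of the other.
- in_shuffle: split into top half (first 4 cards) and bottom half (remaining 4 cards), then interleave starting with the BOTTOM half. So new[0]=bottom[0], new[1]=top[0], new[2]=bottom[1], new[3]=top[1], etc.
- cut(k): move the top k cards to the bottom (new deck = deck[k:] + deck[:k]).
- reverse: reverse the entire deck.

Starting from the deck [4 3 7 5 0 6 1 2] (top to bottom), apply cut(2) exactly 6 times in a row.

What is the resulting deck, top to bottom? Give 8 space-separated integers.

Answer: 0 6 1 2 4 3 7 5

Derivation:
After op 1 (cut(2)): [7 5 0 6 1 2 4 3]
After op 2 (cut(2)): [0 6 1 2 4 3 7 5]
After op 3 (cut(2)): [1 2 4 3 7 5 0 6]
After op 4 (cut(2)): [4 3 7 5 0 6 1 2]
After op 5 (cut(2)): [7 5 0 6 1 2 4 3]
After op 6 (cut(2)): [0 6 1 2 4 3 7 5]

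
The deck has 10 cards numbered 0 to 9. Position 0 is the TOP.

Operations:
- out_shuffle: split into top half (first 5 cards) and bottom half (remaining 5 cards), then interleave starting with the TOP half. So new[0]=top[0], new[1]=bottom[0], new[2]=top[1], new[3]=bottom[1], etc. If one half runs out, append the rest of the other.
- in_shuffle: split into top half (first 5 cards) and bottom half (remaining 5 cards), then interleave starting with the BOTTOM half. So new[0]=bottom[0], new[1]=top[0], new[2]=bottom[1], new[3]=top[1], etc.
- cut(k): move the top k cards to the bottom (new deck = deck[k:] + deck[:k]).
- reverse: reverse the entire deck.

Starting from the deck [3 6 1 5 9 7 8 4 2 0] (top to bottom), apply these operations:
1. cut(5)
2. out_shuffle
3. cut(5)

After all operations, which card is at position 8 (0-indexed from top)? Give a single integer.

Answer: 6

Derivation:
After op 1 (cut(5)): [7 8 4 2 0 3 6 1 5 9]
After op 2 (out_shuffle): [7 3 8 6 4 1 2 5 0 9]
After op 3 (cut(5)): [1 2 5 0 9 7 3 8 6 4]
Position 8: card 6.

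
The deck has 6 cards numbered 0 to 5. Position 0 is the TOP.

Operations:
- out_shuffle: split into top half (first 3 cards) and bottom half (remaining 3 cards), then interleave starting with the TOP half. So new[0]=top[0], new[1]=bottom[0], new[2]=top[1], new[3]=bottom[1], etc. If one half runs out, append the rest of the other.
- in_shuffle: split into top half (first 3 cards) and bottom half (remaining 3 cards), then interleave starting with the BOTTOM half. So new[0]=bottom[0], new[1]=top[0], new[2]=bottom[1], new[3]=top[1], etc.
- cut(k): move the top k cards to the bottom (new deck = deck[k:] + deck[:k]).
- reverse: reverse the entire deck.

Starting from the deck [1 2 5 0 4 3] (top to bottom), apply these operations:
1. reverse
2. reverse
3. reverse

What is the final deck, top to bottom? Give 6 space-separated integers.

After op 1 (reverse): [3 4 0 5 2 1]
After op 2 (reverse): [1 2 5 0 4 3]
After op 3 (reverse): [3 4 0 5 2 1]

Answer: 3 4 0 5 2 1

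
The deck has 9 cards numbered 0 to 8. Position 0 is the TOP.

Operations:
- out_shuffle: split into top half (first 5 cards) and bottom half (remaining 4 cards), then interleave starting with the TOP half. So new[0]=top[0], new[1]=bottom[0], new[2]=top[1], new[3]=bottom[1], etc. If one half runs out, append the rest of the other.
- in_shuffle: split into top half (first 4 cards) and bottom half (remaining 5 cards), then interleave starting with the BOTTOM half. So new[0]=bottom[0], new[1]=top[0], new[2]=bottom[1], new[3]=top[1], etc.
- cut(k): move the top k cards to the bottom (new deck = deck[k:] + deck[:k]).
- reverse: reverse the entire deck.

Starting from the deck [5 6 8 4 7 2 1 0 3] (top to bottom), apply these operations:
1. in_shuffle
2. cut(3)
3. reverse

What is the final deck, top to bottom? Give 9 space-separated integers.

Answer: 2 5 7 3 4 0 8 1 6

Derivation:
After op 1 (in_shuffle): [7 5 2 6 1 8 0 4 3]
After op 2 (cut(3)): [6 1 8 0 4 3 7 5 2]
After op 3 (reverse): [2 5 7 3 4 0 8 1 6]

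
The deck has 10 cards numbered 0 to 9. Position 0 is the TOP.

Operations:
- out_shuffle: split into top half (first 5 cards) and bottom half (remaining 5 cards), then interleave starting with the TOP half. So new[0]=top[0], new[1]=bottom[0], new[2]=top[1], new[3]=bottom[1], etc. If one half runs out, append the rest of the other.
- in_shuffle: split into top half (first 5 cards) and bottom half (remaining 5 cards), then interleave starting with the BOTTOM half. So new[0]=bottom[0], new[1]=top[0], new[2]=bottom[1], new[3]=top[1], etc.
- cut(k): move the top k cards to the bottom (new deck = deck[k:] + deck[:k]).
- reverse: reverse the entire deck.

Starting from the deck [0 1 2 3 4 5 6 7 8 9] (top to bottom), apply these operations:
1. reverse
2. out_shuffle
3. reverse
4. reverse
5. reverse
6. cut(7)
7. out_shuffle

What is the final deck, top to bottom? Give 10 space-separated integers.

Answer: 8 1 4 6 9 2 0 7 5 3

Derivation:
After op 1 (reverse): [9 8 7 6 5 4 3 2 1 0]
After op 2 (out_shuffle): [9 4 8 3 7 2 6 1 5 0]
After op 3 (reverse): [0 5 1 6 2 7 3 8 4 9]
After op 4 (reverse): [9 4 8 3 7 2 6 1 5 0]
After op 5 (reverse): [0 5 1 6 2 7 3 8 4 9]
After op 6 (cut(7)): [8 4 9 0 5 1 6 2 7 3]
After op 7 (out_shuffle): [8 1 4 6 9 2 0 7 5 3]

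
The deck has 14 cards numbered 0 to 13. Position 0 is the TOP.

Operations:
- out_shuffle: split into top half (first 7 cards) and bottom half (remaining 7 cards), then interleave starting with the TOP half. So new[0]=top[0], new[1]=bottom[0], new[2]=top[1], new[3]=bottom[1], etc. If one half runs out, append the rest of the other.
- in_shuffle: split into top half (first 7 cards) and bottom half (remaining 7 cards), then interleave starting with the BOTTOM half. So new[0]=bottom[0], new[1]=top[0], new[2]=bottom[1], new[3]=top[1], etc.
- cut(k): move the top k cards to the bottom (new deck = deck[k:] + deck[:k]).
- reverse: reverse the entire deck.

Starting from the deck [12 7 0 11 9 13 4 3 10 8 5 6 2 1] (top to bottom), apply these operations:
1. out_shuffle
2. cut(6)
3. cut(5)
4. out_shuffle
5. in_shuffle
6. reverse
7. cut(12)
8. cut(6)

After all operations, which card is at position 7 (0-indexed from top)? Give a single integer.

After op 1 (out_shuffle): [12 3 7 10 0 8 11 5 9 6 13 2 4 1]
After op 2 (cut(6)): [11 5 9 6 13 2 4 1 12 3 7 10 0 8]
After op 3 (cut(5)): [2 4 1 12 3 7 10 0 8 11 5 9 6 13]
After op 4 (out_shuffle): [2 0 4 8 1 11 12 5 3 9 7 6 10 13]
After op 5 (in_shuffle): [5 2 3 0 9 4 7 8 6 1 10 11 13 12]
After op 6 (reverse): [12 13 11 10 1 6 8 7 4 9 0 3 2 5]
After op 7 (cut(12)): [2 5 12 13 11 10 1 6 8 7 4 9 0 3]
After op 8 (cut(6)): [1 6 8 7 4 9 0 3 2 5 12 13 11 10]
Position 7: card 3.

Answer: 3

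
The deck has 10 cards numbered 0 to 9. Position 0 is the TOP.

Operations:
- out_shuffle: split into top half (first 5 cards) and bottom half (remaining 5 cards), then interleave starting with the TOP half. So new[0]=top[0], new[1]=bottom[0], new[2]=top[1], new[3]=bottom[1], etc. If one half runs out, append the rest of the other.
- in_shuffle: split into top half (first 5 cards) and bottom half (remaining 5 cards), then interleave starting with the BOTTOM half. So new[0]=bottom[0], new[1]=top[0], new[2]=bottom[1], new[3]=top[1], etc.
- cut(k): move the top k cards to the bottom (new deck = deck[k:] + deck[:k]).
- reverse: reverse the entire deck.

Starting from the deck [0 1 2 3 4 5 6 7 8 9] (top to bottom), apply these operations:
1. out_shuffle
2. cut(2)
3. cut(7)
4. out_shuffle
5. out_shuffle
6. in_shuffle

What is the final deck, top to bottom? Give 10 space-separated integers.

Answer: 8 9 7 3 6 2 5 1 4 0

Derivation:
After op 1 (out_shuffle): [0 5 1 6 2 7 3 8 4 9]
After op 2 (cut(2)): [1 6 2 7 3 8 4 9 0 5]
After op 3 (cut(7)): [9 0 5 1 6 2 7 3 8 4]
After op 4 (out_shuffle): [9 2 0 7 5 3 1 8 6 4]
After op 5 (out_shuffle): [9 3 2 1 0 8 7 6 5 4]
After op 6 (in_shuffle): [8 9 7 3 6 2 5 1 4 0]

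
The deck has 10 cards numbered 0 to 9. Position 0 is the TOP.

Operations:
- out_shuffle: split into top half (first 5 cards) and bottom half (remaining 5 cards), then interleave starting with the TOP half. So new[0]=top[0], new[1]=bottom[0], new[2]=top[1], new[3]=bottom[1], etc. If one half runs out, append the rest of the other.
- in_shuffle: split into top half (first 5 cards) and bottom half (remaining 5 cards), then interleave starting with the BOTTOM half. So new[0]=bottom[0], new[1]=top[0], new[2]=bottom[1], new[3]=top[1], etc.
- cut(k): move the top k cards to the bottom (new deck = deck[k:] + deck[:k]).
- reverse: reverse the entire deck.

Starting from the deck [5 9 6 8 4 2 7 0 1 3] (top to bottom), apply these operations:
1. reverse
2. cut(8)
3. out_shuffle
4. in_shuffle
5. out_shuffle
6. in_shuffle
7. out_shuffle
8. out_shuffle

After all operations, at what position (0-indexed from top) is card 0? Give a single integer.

After op 1 (reverse): [3 1 0 7 2 4 8 6 9 5]
After op 2 (cut(8)): [9 5 3 1 0 7 2 4 8 6]
After op 3 (out_shuffle): [9 7 5 2 3 4 1 8 0 6]
After op 4 (in_shuffle): [4 9 1 7 8 5 0 2 6 3]
After op 5 (out_shuffle): [4 5 9 0 1 2 7 6 8 3]
After op 6 (in_shuffle): [2 4 7 5 6 9 8 0 3 1]
After op 7 (out_shuffle): [2 9 4 8 7 0 5 3 6 1]
After op 8 (out_shuffle): [2 0 9 5 4 3 8 6 7 1]
Card 0 is at position 1.

Answer: 1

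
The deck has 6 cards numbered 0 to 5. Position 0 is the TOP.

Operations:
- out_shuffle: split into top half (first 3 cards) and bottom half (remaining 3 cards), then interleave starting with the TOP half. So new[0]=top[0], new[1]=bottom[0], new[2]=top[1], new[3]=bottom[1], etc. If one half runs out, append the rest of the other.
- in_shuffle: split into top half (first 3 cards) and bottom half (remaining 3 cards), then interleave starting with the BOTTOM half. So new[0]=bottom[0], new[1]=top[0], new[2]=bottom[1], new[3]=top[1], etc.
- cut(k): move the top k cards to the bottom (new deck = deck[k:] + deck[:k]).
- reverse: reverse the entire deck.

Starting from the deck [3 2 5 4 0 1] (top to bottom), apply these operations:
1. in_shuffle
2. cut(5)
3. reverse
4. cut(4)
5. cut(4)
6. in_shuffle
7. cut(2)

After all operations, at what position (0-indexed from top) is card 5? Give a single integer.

Answer: 4

Derivation:
After op 1 (in_shuffle): [4 3 0 2 1 5]
After op 2 (cut(5)): [5 4 3 0 2 1]
After op 3 (reverse): [1 2 0 3 4 5]
After op 4 (cut(4)): [4 5 1 2 0 3]
After op 5 (cut(4)): [0 3 4 5 1 2]
After op 6 (in_shuffle): [5 0 1 3 2 4]
After op 7 (cut(2)): [1 3 2 4 5 0]
Card 5 is at position 4.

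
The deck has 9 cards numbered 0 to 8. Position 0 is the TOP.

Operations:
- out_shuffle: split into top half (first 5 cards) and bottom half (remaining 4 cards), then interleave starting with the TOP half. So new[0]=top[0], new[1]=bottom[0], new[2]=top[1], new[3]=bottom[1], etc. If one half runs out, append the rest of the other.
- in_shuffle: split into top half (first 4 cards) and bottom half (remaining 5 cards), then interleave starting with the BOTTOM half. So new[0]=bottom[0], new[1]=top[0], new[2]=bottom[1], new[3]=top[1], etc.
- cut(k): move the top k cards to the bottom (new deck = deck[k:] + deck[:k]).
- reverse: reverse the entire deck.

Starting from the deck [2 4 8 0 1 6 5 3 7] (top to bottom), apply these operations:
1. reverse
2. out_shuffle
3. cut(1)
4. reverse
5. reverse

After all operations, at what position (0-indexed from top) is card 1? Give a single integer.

After op 1 (reverse): [7 3 5 6 1 0 8 4 2]
After op 2 (out_shuffle): [7 0 3 8 5 4 6 2 1]
After op 3 (cut(1)): [0 3 8 5 4 6 2 1 7]
After op 4 (reverse): [7 1 2 6 4 5 8 3 0]
After op 5 (reverse): [0 3 8 5 4 6 2 1 7]
Card 1 is at position 7.

Answer: 7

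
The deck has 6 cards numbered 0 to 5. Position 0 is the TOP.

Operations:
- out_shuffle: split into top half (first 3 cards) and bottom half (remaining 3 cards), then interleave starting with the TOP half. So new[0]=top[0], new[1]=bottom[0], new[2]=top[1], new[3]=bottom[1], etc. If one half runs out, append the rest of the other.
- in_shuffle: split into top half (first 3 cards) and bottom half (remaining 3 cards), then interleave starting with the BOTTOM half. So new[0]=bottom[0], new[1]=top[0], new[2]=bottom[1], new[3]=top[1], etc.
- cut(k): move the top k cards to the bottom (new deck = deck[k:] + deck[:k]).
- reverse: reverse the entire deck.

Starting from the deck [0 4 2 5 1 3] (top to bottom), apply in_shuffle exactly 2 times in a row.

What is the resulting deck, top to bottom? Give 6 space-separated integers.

After op 1 (in_shuffle): [5 0 1 4 3 2]
After op 2 (in_shuffle): [4 5 3 0 2 1]

Answer: 4 5 3 0 2 1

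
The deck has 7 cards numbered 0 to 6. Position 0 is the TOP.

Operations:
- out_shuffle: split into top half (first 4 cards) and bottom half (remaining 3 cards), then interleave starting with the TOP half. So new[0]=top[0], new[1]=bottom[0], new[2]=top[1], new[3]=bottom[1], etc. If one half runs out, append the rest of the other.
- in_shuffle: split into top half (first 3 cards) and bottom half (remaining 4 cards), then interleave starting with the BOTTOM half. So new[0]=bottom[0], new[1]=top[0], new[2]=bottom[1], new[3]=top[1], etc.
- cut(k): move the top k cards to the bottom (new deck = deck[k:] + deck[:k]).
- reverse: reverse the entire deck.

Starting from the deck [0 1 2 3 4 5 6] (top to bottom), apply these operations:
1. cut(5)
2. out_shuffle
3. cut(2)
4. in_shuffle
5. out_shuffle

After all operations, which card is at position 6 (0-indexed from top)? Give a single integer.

Answer: 3

Derivation:
After op 1 (cut(5)): [5 6 0 1 2 3 4]
After op 2 (out_shuffle): [5 2 6 3 0 4 1]
After op 3 (cut(2)): [6 3 0 4 1 5 2]
After op 4 (in_shuffle): [4 6 1 3 5 0 2]
After op 5 (out_shuffle): [4 5 6 0 1 2 3]
Position 6: card 3.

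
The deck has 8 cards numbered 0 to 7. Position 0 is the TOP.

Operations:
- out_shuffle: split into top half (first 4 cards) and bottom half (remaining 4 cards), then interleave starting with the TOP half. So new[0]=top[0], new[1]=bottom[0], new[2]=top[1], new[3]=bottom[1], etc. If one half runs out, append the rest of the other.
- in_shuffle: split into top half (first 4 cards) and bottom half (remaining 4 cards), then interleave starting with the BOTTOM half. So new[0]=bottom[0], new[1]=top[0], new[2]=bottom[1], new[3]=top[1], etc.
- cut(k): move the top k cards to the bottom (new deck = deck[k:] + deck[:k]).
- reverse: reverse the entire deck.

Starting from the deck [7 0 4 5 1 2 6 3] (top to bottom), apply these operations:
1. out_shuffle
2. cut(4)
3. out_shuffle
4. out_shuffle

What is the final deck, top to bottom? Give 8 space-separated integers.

After op 1 (out_shuffle): [7 1 0 2 4 6 5 3]
After op 2 (cut(4)): [4 6 5 3 7 1 0 2]
After op 3 (out_shuffle): [4 7 6 1 5 0 3 2]
After op 4 (out_shuffle): [4 5 7 0 6 3 1 2]

Answer: 4 5 7 0 6 3 1 2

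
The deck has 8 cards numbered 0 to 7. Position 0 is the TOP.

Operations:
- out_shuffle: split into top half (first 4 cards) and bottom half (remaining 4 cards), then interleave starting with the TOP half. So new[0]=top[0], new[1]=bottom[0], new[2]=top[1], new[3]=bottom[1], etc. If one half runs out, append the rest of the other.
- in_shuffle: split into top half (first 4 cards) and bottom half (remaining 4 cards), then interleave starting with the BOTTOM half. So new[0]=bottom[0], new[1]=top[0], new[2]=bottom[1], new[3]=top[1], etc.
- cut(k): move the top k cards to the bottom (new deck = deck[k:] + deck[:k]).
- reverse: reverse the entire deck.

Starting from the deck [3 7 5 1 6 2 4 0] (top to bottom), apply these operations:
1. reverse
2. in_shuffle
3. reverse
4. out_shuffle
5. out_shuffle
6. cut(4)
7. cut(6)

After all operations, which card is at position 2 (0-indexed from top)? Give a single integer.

After op 1 (reverse): [0 4 2 6 1 5 7 3]
After op 2 (in_shuffle): [1 0 5 4 7 2 3 6]
After op 3 (reverse): [6 3 2 7 4 5 0 1]
After op 4 (out_shuffle): [6 4 3 5 2 0 7 1]
After op 5 (out_shuffle): [6 2 4 0 3 7 5 1]
After op 6 (cut(4)): [3 7 5 1 6 2 4 0]
After op 7 (cut(6)): [4 0 3 7 5 1 6 2]
Position 2: card 3.

Answer: 3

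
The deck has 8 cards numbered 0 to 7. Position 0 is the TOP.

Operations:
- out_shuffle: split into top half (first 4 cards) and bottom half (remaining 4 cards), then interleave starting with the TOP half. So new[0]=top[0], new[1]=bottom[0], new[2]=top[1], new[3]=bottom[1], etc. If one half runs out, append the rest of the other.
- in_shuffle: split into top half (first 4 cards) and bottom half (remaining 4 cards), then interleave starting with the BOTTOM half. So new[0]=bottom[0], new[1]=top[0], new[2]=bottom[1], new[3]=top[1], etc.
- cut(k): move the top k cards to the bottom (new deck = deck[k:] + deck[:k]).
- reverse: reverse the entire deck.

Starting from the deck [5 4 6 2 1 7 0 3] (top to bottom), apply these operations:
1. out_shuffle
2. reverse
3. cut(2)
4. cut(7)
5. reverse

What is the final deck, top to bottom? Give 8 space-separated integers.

After op 1 (out_shuffle): [5 1 4 7 6 0 2 3]
After op 2 (reverse): [3 2 0 6 7 4 1 5]
After op 3 (cut(2)): [0 6 7 4 1 5 3 2]
After op 4 (cut(7)): [2 0 6 7 4 1 5 3]
After op 5 (reverse): [3 5 1 4 7 6 0 2]

Answer: 3 5 1 4 7 6 0 2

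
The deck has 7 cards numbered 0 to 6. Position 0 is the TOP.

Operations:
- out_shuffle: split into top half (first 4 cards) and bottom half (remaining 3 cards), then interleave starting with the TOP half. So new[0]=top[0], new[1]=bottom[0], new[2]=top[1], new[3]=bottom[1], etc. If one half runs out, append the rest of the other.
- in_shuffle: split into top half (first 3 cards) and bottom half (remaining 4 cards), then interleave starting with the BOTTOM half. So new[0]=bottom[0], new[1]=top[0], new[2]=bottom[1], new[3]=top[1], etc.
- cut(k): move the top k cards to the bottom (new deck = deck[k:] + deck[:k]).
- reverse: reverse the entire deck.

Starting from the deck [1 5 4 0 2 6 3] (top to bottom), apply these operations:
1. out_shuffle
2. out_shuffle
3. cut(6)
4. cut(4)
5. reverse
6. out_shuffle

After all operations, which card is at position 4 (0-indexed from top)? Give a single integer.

Answer: 1

Derivation:
After op 1 (out_shuffle): [1 2 5 6 4 3 0]
After op 2 (out_shuffle): [1 4 2 3 5 0 6]
After op 3 (cut(6)): [6 1 4 2 3 5 0]
After op 4 (cut(4)): [3 5 0 6 1 4 2]
After op 5 (reverse): [2 4 1 6 0 5 3]
After op 6 (out_shuffle): [2 0 4 5 1 3 6]
Position 4: card 1.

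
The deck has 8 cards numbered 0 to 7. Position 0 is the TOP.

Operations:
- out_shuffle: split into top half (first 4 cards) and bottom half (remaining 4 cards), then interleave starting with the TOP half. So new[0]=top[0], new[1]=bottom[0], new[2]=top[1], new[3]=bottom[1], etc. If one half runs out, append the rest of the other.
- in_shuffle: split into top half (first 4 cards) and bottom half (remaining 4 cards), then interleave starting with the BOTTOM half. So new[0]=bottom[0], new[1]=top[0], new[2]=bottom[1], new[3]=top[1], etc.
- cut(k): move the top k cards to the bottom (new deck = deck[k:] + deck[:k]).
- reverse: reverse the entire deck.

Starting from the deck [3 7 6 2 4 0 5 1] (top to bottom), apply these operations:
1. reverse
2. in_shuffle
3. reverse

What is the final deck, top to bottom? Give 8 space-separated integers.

Answer: 4 3 0 7 5 6 1 2

Derivation:
After op 1 (reverse): [1 5 0 4 2 6 7 3]
After op 2 (in_shuffle): [2 1 6 5 7 0 3 4]
After op 3 (reverse): [4 3 0 7 5 6 1 2]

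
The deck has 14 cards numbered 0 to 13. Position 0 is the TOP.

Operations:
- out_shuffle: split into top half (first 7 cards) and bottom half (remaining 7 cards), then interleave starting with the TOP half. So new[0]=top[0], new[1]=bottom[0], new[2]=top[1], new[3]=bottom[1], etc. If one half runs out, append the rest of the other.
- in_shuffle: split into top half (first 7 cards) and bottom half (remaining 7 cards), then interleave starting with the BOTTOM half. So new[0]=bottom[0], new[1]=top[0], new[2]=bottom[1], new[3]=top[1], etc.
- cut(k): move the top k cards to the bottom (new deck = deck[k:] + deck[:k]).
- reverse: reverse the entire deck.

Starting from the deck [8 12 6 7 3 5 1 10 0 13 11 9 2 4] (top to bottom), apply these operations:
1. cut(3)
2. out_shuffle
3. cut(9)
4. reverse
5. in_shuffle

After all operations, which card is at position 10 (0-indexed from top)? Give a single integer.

After op 1 (cut(3)): [7 3 5 1 10 0 13 11 9 2 4 8 12 6]
After op 2 (out_shuffle): [7 11 3 9 5 2 1 4 10 8 0 12 13 6]
After op 3 (cut(9)): [8 0 12 13 6 7 11 3 9 5 2 1 4 10]
After op 4 (reverse): [10 4 1 2 5 9 3 11 7 6 13 12 0 8]
After op 5 (in_shuffle): [11 10 7 4 6 1 13 2 12 5 0 9 8 3]
Position 10: card 0.

Answer: 0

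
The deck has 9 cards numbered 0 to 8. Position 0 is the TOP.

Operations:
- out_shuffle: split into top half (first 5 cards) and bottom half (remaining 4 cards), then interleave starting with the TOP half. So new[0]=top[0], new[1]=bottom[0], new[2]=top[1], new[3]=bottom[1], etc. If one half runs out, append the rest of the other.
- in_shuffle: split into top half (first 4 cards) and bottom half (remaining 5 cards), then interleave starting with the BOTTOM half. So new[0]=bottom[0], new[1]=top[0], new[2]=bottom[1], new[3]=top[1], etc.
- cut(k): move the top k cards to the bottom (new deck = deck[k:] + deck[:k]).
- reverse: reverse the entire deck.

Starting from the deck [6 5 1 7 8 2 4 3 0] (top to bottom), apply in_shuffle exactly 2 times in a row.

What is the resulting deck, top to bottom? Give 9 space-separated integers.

Answer: 4 8 1 6 3 2 7 5 0

Derivation:
After op 1 (in_shuffle): [8 6 2 5 4 1 3 7 0]
After op 2 (in_shuffle): [4 8 1 6 3 2 7 5 0]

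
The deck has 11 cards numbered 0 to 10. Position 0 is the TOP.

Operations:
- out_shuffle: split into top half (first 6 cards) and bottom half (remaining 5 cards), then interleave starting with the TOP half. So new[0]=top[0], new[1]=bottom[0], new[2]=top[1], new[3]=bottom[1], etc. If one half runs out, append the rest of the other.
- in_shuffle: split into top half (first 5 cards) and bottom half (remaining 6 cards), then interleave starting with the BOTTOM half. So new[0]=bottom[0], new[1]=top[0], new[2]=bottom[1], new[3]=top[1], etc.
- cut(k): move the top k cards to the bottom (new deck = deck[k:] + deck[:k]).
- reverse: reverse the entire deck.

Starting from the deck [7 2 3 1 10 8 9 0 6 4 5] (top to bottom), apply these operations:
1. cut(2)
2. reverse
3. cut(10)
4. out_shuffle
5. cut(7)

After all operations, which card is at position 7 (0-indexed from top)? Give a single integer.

Answer: 9

Derivation:
After op 1 (cut(2)): [3 1 10 8 9 0 6 4 5 7 2]
After op 2 (reverse): [2 7 5 4 6 0 9 8 10 1 3]
After op 3 (cut(10)): [3 2 7 5 4 6 0 9 8 10 1]
After op 4 (out_shuffle): [3 0 2 9 7 8 5 10 4 1 6]
After op 5 (cut(7)): [10 4 1 6 3 0 2 9 7 8 5]
Position 7: card 9.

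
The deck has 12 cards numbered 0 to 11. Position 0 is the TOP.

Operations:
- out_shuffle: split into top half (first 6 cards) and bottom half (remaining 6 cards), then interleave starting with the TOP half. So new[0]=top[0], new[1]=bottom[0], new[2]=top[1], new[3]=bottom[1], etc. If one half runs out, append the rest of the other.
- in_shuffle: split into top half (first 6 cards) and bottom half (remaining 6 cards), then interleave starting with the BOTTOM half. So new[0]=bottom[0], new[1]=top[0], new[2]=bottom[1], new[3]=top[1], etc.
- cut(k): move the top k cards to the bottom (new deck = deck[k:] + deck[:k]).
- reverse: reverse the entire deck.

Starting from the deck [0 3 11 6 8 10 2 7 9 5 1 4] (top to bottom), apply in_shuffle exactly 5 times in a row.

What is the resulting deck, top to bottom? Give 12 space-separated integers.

After op 1 (in_shuffle): [2 0 7 3 9 11 5 6 1 8 4 10]
After op 2 (in_shuffle): [5 2 6 0 1 7 8 3 4 9 10 11]
After op 3 (in_shuffle): [8 5 3 2 4 6 9 0 10 1 11 7]
After op 4 (in_shuffle): [9 8 0 5 10 3 1 2 11 4 7 6]
After op 5 (in_shuffle): [1 9 2 8 11 0 4 5 7 10 6 3]

Answer: 1 9 2 8 11 0 4 5 7 10 6 3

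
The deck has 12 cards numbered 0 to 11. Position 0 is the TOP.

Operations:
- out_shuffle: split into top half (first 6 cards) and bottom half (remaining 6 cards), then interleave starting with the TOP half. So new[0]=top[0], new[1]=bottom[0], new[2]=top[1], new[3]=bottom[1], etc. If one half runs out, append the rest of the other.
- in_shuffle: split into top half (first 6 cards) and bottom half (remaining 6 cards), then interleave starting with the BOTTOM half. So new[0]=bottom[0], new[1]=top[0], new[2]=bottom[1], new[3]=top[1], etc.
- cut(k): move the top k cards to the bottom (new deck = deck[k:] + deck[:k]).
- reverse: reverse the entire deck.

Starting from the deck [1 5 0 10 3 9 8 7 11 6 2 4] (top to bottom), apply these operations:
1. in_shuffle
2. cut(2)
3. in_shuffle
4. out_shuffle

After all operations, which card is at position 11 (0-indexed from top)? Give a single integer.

Answer: 10

Derivation:
After op 1 (in_shuffle): [8 1 7 5 11 0 6 10 2 3 4 9]
After op 2 (cut(2)): [7 5 11 0 6 10 2 3 4 9 8 1]
After op 3 (in_shuffle): [2 7 3 5 4 11 9 0 8 6 1 10]
After op 4 (out_shuffle): [2 9 7 0 3 8 5 6 4 1 11 10]
Position 11: card 10.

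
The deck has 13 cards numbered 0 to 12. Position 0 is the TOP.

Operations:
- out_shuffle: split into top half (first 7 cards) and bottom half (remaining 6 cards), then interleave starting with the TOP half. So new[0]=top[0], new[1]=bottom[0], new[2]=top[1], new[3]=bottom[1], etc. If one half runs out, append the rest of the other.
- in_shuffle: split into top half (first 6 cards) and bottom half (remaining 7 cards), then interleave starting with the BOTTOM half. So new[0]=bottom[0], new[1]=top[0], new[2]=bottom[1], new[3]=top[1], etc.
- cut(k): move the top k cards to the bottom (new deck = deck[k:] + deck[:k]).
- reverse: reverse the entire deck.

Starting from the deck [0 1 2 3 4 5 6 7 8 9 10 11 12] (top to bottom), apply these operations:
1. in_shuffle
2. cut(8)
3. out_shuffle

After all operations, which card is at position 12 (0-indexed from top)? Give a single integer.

After op 1 (in_shuffle): [6 0 7 1 8 2 9 3 10 4 11 5 12]
After op 2 (cut(8)): [10 4 11 5 12 6 0 7 1 8 2 9 3]
After op 3 (out_shuffle): [10 7 4 1 11 8 5 2 12 9 6 3 0]
Position 12: card 0.

Answer: 0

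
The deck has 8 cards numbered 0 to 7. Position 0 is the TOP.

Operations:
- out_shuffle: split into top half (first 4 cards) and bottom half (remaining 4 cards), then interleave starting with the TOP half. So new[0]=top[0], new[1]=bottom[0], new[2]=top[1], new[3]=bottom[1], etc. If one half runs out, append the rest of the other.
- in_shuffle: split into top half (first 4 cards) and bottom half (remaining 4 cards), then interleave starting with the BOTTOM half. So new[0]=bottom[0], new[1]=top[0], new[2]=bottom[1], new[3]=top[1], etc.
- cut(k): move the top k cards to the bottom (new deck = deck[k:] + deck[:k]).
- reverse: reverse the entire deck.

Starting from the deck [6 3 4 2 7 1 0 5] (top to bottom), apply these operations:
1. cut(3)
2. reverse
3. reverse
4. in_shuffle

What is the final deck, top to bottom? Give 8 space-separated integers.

After op 1 (cut(3)): [2 7 1 0 5 6 3 4]
After op 2 (reverse): [4 3 6 5 0 1 7 2]
After op 3 (reverse): [2 7 1 0 5 6 3 4]
After op 4 (in_shuffle): [5 2 6 7 3 1 4 0]

Answer: 5 2 6 7 3 1 4 0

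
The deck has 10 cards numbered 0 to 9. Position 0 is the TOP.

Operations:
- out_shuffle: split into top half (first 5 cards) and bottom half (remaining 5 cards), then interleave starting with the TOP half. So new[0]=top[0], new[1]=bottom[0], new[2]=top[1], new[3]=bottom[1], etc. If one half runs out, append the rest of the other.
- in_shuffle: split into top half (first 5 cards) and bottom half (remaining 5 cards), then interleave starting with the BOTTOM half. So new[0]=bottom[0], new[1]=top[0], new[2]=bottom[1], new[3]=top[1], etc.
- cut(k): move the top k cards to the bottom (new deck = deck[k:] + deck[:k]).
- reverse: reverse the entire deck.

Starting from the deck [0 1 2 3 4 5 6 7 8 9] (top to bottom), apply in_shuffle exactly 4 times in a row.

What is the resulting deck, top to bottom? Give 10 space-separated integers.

Answer: 8 6 4 2 0 9 7 5 3 1

Derivation:
After op 1 (in_shuffle): [5 0 6 1 7 2 8 3 9 4]
After op 2 (in_shuffle): [2 5 8 0 3 6 9 1 4 7]
After op 3 (in_shuffle): [6 2 9 5 1 8 4 0 7 3]
After op 4 (in_shuffle): [8 6 4 2 0 9 7 5 3 1]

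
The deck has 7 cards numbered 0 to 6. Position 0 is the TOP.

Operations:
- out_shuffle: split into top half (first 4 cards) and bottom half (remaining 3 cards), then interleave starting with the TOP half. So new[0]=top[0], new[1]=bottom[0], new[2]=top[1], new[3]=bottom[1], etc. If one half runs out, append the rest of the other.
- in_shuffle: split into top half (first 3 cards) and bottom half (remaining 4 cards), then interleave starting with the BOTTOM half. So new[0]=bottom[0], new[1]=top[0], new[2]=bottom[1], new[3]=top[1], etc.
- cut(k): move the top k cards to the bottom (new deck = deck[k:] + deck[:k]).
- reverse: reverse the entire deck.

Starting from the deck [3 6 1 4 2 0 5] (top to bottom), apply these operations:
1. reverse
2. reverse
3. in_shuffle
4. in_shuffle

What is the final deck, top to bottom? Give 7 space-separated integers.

After op 1 (reverse): [5 0 2 4 1 6 3]
After op 2 (reverse): [3 6 1 4 2 0 5]
After op 3 (in_shuffle): [4 3 2 6 0 1 5]
After op 4 (in_shuffle): [6 4 0 3 1 2 5]

Answer: 6 4 0 3 1 2 5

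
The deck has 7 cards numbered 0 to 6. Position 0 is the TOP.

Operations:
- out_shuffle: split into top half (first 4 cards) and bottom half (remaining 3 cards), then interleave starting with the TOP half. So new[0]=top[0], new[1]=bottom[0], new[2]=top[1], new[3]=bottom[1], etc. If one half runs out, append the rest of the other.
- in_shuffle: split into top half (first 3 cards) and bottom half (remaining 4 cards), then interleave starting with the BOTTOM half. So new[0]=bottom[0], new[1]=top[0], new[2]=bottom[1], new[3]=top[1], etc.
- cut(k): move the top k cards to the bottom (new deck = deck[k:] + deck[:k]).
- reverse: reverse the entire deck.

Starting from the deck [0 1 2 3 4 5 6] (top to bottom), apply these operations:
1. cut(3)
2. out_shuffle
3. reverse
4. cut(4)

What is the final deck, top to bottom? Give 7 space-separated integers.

After op 1 (cut(3)): [3 4 5 6 0 1 2]
After op 2 (out_shuffle): [3 0 4 1 5 2 6]
After op 3 (reverse): [6 2 5 1 4 0 3]
After op 4 (cut(4)): [4 0 3 6 2 5 1]

Answer: 4 0 3 6 2 5 1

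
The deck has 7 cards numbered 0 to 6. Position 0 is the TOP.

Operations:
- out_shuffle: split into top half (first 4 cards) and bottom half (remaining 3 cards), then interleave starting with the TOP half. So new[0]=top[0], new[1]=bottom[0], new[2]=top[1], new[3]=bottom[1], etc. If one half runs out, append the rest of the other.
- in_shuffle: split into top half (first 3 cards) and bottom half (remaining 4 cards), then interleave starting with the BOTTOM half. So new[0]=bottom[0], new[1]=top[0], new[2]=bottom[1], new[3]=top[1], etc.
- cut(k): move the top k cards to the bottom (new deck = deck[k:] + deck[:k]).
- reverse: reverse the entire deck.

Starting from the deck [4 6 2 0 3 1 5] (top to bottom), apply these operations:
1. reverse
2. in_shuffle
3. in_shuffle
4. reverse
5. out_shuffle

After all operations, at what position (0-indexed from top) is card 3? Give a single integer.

After op 1 (reverse): [5 1 3 0 2 6 4]
After op 2 (in_shuffle): [0 5 2 1 6 3 4]
After op 3 (in_shuffle): [1 0 6 5 3 2 4]
After op 4 (reverse): [4 2 3 5 6 0 1]
After op 5 (out_shuffle): [4 6 2 0 3 1 5]
Card 3 is at position 4.

Answer: 4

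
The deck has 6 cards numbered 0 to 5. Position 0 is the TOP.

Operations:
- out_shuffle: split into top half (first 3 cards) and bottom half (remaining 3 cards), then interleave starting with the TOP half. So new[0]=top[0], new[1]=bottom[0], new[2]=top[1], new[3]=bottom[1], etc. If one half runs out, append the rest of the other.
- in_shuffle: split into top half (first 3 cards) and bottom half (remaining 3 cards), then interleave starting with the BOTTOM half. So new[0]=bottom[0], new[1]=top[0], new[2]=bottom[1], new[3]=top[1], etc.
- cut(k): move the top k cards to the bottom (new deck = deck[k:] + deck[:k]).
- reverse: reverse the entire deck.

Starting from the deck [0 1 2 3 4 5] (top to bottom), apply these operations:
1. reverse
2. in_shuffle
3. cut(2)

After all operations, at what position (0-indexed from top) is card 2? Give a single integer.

Answer: 4

Derivation:
After op 1 (reverse): [5 4 3 2 1 0]
After op 2 (in_shuffle): [2 5 1 4 0 3]
After op 3 (cut(2)): [1 4 0 3 2 5]
Card 2 is at position 4.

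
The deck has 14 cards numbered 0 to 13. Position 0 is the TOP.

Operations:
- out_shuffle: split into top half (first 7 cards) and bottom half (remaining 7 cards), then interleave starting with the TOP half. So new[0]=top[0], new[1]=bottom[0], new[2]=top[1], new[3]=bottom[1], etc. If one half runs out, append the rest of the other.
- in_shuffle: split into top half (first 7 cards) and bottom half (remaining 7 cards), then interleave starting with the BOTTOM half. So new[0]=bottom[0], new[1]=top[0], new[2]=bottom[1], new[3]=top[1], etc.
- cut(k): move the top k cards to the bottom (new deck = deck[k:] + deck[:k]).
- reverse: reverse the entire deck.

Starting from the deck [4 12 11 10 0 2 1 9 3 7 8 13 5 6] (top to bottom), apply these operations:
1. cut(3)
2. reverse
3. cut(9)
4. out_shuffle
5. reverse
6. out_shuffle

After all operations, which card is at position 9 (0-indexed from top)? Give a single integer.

After op 1 (cut(3)): [10 0 2 1 9 3 7 8 13 5 6 4 12 11]
After op 2 (reverse): [11 12 4 6 5 13 8 7 3 9 1 2 0 10]
After op 3 (cut(9)): [9 1 2 0 10 11 12 4 6 5 13 8 7 3]
After op 4 (out_shuffle): [9 4 1 6 2 5 0 13 10 8 11 7 12 3]
After op 5 (reverse): [3 12 7 11 8 10 13 0 5 2 6 1 4 9]
After op 6 (out_shuffle): [3 0 12 5 7 2 11 6 8 1 10 4 13 9]
Position 9: card 1.

Answer: 1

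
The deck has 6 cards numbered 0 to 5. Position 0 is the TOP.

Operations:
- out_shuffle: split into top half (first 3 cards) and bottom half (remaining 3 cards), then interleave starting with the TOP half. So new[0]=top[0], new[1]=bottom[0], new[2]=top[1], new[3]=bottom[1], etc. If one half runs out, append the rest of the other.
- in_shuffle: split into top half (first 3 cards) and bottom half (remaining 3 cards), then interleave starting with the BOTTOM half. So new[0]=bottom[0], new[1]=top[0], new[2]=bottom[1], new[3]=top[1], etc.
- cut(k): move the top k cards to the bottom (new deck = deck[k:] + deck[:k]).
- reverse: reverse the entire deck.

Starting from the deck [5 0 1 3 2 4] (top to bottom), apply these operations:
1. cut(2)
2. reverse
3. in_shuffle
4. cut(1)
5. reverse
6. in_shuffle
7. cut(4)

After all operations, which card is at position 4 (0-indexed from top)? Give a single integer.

After op 1 (cut(2)): [1 3 2 4 5 0]
After op 2 (reverse): [0 5 4 2 3 1]
After op 3 (in_shuffle): [2 0 3 5 1 4]
After op 4 (cut(1)): [0 3 5 1 4 2]
After op 5 (reverse): [2 4 1 5 3 0]
After op 6 (in_shuffle): [5 2 3 4 0 1]
After op 7 (cut(4)): [0 1 5 2 3 4]
Position 4: card 3.

Answer: 3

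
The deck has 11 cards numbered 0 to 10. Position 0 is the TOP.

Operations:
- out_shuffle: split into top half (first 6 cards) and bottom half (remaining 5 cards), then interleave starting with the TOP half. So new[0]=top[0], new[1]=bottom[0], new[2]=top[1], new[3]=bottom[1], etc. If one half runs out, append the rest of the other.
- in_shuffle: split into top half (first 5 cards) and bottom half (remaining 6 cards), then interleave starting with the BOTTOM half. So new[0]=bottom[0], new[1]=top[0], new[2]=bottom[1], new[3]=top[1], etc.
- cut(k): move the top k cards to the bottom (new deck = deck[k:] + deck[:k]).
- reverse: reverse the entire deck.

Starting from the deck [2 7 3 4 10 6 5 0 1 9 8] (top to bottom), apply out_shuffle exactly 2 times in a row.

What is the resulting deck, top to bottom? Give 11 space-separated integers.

Answer: 2 4 5 9 7 10 0 8 3 6 1

Derivation:
After op 1 (out_shuffle): [2 5 7 0 3 1 4 9 10 8 6]
After op 2 (out_shuffle): [2 4 5 9 7 10 0 8 3 6 1]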